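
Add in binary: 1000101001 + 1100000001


Align and add column by column (LSB to MSB, carry propagating):
  01000101001
+ 01100000001
  -----------
  col 0: 1 + 1 + 0 (carry in) = 2 → bit 0, carry out 1
  col 1: 0 + 0 + 1 (carry in) = 1 → bit 1, carry out 0
  col 2: 0 + 0 + 0 (carry in) = 0 → bit 0, carry out 0
  col 3: 1 + 0 + 0 (carry in) = 1 → bit 1, carry out 0
  col 4: 0 + 0 + 0 (carry in) = 0 → bit 0, carry out 0
  col 5: 1 + 0 + 0 (carry in) = 1 → bit 1, carry out 0
  col 6: 0 + 0 + 0 (carry in) = 0 → bit 0, carry out 0
  col 7: 0 + 0 + 0 (carry in) = 0 → bit 0, carry out 0
  col 8: 0 + 1 + 0 (carry in) = 1 → bit 1, carry out 0
  col 9: 1 + 1 + 0 (carry in) = 2 → bit 0, carry out 1
  col 10: 0 + 0 + 1 (carry in) = 1 → bit 1, carry out 0
Reading bits MSB→LSB: 10100101010
Strip leading zeros: 10100101010
= 10100101010


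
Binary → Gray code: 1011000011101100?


Binary: 1011000011101100
Gray code: G = B XOR (B >> 1)
B >> 1 = 0101100001110110
1011000011101100 XOR 0101100001110110:
  1 XOR 0 = 1
  0 XOR 1 = 1
  1 XOR 0 = 1
  1 XOR 1 = 0
  0 XOR 1 = 1
  0 XOR 0 = 0
  0 XOR 0 = 0
  0 XOR 0 = 0
  1 XOR 0 = 1
  1 XOR 1 = 0
  1 XOR 1 = 0
  0 XOR 1 = 1
  1 XOR 0 = 1
  1 XOR 1 = 0
  0 XOR 1 = 1
  0 XOR 0 = 0
= 1110100010011010


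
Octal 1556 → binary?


Each octal digit → 3 binary bits:
  1 = 001
  5 = 101
  5 = 101
  6 = 110
Concatenate: 001 101 101 110
= 001101101110


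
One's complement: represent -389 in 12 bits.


Original: 000110000101
Invert all bits:
  bit 0: 0 → 1
  bit 1: 0 → 1
  bit 2: 0 → 1
  bit 3: 1 → 0
  bit 4: 1 → 0
  bit 5: 0 → 1
  bit 6: 0 → 1
  bit 7: 0 → 1
  bit 8: 0 → 1
  bit 9: 1 → 0
  bit 10: 0 → 1
  bit 11: 1 → 0
= 111001111010


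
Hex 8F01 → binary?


Each hex digit → 4 binary bits:
  8 = 1000
  F = 1111
  0 = 0000
  1 = 0001
Concatenate: 1000 1111 0000 0001
= 1000111100000001


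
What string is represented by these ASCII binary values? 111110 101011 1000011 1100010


Codes (binary): 111110 101011 1000011 1100010
Per-code ASCII lookup:
  111110 = 62  (special character) → '>'
  101011 = 43  (special character) → '+'
  1000011 = 67  (range 65-90: uppercase, 67 - 65 = 2) → 'C'
  1100010 = 98  (range 97-122: lowercase, 98 - 97 = 1) → 'b'
= '>+Cb'


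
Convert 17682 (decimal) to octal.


Divide by 8 repeatedly:
17682 ÷ 8 = 2210 remainder 2
2210 ÷ 8 = 276 remainder 2
276 ÷ 8 = 34 remainder 4
34 ÷ 8 = 4 remainder 2
4 ÷ 8 = 0 remainder 4
Reading remainders bottom-up:
= 0o42422


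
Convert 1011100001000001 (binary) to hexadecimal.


Group into 4-bit nibbles: 1011100001000001
  1011 = B
  1000 = 8
  0100 = 4
  0001 = 1
= 0xB841


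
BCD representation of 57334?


Each digit → 4-bit binary:
  5 → 0101
  7 → 0111
  3 → 0011
  3 → 0011
  4 → 0100
= 0101 0111 0011 0011 0100


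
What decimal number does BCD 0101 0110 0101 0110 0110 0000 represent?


Each 4-bit group → digit:
  0101 → 5
  0110 → 6
  0101 → 5
  0110 → 6
  0110 → 6
  0000 → 0
= 565660


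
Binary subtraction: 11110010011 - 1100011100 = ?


Align and subtract column by column (LSB to MSB, borrowing when needed):
  11110010011
- 01100011100
  -----------
  col 0: (1 - 0 borrow-in) - 0 → 1 - 0 = 1, borrow out 0
  col 1: (1 - 0 borrow-in) - 0 → 1 - 0 = 1, borrow out 0
  col 2: (0 - 0 borrow-in) - 1 → borrow from next column: (0+2) - 1 = 1, borrow out 1
  col 3: (0 - 1 borrow-in) - 1 → borrow from next column: (-1+2) - 1 = 0, borrow out 1
  col 4: (1 - 1 borrow-in) - 1 → borrow from next column: (0+2) - 1 = 1, borrow out 1
  col 5: (0 - 1 borrow-in) - 0 → borrow from next column: (-1+2) - 0 = 1, borrow out 1
  col 6: (0 - 1 borrow-in) - 0 → borrow from next column: (-1+2) - 0 = 1, borrow out 1
  col 7: (1 - 1 borrow-in) - 0 → 0 - 0 = 0, borrow out 0
  col 8: (1 - 0 borrow-in) - 1 → 1 - 1 = 0, borrow out 0
  col 9: (1 - 0 borrow-in) - 1 → 1 - 1 = 0, borrow out 0
  col 10: (1 - 0 borrow-in) - 0 → 1 - 0 = 1, borrow out 0
Reading bits MSB→LSB: 10001110111
Strip leading zeros: 10001110111
= 10001110111


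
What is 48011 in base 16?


Divide by 16 repeatedly:
48011 ÷ 16 = 3000 remainder 11 (B)
3000 ÷ 16 = 187 remainder 8 (8)
187 ÷ 16 = 11 remainder 11 (B)
11 ÷ 16 = 0 remainder 11 (B)
Reading remainders bottom-up:
= 0xBB8B


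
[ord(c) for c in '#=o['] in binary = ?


String: '#=o['  (4 characters)
Per-character ASCII lookup:
  '#': special character: '#' = 35 → 100011
  '=': special character: '=' = 61 → 111101
  'o': lowercase starts at 97: 'o' = 97 + 14 = 111 → 1101111
  '[': special character: '[' = 91 → 1011011
= 100011 111101 1101111 1011011


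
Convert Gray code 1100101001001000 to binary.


Gray code: 1100101001001000
MSB stays the same: 1
Each subsequent bit = prev_binary XOR current_gray:
  B[1] = 1 XOR 1 = 0
  B[2] = 0 XOR 0 = 0
  B[3] = 0 XOR 0 = 0
  B[4] = 0 XOR 1 = 1
  B[5] = 1 XOR 0 = 1
  B[6] = 1 XOR 1 = 0
  B[7] = 0 XOR 0 = 0
  B[8] = 0 XOR 0 = 0
  B[9] = 0 XOR 1 = 1
  B[10] = 1 XOR 0 = 1
  B[11] = 1 XOR 0 = 1
  B[12] = 1 XOR 1 = 0
  B[13] = 0 XOR 0 = 0
  B[14] = 0 XOR 0 = 0
  B[15] = 0 XOR 0 = 0
= 1000110001110000 (35952 decimal)


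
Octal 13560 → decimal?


Positional values:
Position 0: 0 × 8^0 = 0
Position 1: 6 × 8^1 = 48
Position 2: 5 × 8^2 = 320
Position 3: 3 × 8^3 = 1536
Position 4: 1 × 8^4 = 4096
Sum = 0 + 48 + 320 + 1536 + 4096
= 6000


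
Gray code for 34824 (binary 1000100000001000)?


Binary: 1000100000001000
Gray code: G = B XOR (B >> 1)
B >> 1 = 0100010000000100
1000100000001000 XOR 0100010000000100:
  1 XOR 0 = 1
  0 XOR 1 = 1
  0 XOR 0 = 0
  0 XOR 0 = 0
  1 XOR 0 = 1
  0 XOR 1 = 1
  0 XOR 0 = 0
  0 XOR 0 = 0
  0 XOR 0 = 0
  0 XOR 0 = 0
  0 XOR 0 = 0
  0 XOR 0 = 0
  1 XOR 0 = 1
  0 XOR 1 = 1
  0 XOR 0 = 0
  0 XOR 0 = 0
= 1100110000001100


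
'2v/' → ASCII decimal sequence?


String: '2v/'  (3 characters)
Per-character ASCII lookup:
  '2': digits start at 48: '2' = 48 + 2 = 50
  'v': lowercase starts at 97: 'v' = 97 + 21 = 118
  '/': special character: '/' = 47
= 50 118 47


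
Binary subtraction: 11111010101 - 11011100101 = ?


Align and subtract column by column (LSB to MSB, borrowing when needed):
  11111010101
- 11011100101
  -----------
  col 0: (1 - 0 borrow-in) - 1 → 1 - 1 = 0, borrow out 0
  col 1: (0 - 0 borrow-in) - 0 → 0 - 0 = 0, borrow out 0
  col 2: (1 - 0 borrow-in) - 1 → 1 - 1 = 0, borrow out 0
  col 3: (0 - 0 borrow-in) - 0 → 0 - 0 = 0, borrow out 0
  col 4: (1 - 0 borrow-in) - 0 → 1 - 0 = 1, borrow out 0
  col 5: (0 - 0 borrow-in) - 1 → borrow from next column: (0+2) - 1 = 1, borrow out 1
  col 6: (1 - 1 borrow-in) - 1 → borrow from next column: (0+2) - 1 = 1, borrow out 1
  col 7: (1 - 1 borrow-in) - 1 → borrow from next column: (0+2) - 1 = 1, borrow out 1
  col 8: (1 - 1 borrow-in) - 0 → 0 - 0 = 0, borrow out 0
  col 9: (1 - 0 borrow-in) - 1 → 1 - 1 = 0, borrow out 0
  col 10: (1 - 0 borrow-in) - 1 → 1 - 1 = 0, borrow out 0
Reading bits MSB→LSB: 00011110000
Strip leading zeros: 11110000
= 11110000


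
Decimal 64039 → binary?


Divide by 2 repeatedly:
64039 ÷ 2 = 32019 remainder 1
32019 ÷ 2 = 16009 remainder 1
16009 ÷ 2 = 8004 remainder 1
8004 ÷ 2 = 4002 remainder 0
4002 ÷ 2 = 2001 remainder 0
2001 ÷ 2 = 1000 remainder 1
1000 ÷ 2 = 500 remainder 0
500 ÷ 2 = 250 remainder 0
250 ÷ 2 = 125 remainder 0
125 ÷ 2 = 62 remainder 1
62 ÷ 2 = 31 remainder 0
31 ÷ 2 = 15 remainder 1
15 ÷ 2 = 7 remainder 1
7 ÷ 2 = 3 remainder 1
3 ÷ 2 = 1 remainder 1
1 ÷ 2 = 0 remainder 1
Reading remainders bottom-up:
= 1111101000100111


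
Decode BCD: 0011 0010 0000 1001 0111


Each 4-bit group → digit:
  0011 → 3
  0010 → 2
  0000 → 0
  1001 → 9
  0111 → 7
= 32097


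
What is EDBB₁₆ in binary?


Each hex digit → 4 binary bits:
  E = 1110
  D = 1101
  B = 1011
  B = 1011
Concatenate: 1110 1101 1011 1011
= 1110110110111011


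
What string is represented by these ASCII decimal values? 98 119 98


Codes (decimal): 98 119 98
Per-code ASCII lookup:
  98  (range 97-122: lowercase, 98 - 97 = 1) → 'b'
  119  (range 97-122: lowercase, 119 - 97 = 22) → 'w'
  98  (range 97-122: lowercase, 98 - 97 = 1) → 'b'
= 'bwb'


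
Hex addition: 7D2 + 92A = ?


Align and add column by column (LSB to MSB, each column mod 16 with carry):
  07D2
+ 092A
  ----
  col 0: 2(2) + A(10) + 0 (carry in) = 12 → C(12), carry out 0
  col 1: D(13) + 2(2) + 0 (carry in) = 15 → F(15), carry out 0
  col 2: 7(7) + 9(9) + 0 (carry in) = 16 → 0(0), carry out 1
  col 3: 0(0) + 0(0) + 1 (carry in) = 1 → 1(1), carry out 0
Reading digits MSB→LSB: 10FC
Strip leading zeros: 10FC
= 0x10FC


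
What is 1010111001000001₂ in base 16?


Group into 4-bit nibbles: 1010111001000001
  1010 = A
  1110 = E
  0100 = 4
  0001 = 1
= 0xAE41


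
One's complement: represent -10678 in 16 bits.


Original: 0010100110110110
Invert all bits:
  bit 0: 0 → 1
  bit 1: 0 → 1
  bit 2: 1 → 0
  bit 3: 0 → 1
  bit 4: 1 → 0
  bit 5: 0 → 1
  bit 6: 0 → 1
  bit 7: 1 → 0
  bit 8: 1 → 0
  bit 9: 0 → 1
  bit 10: 1 → 0
  bit 11: 1 → 0
  bit 12: 0 → 1
  bit 13: 1 → 0
  bit 14: 1 → 0
  bit 15: 0 → 1
= 1101011001001001


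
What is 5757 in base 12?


Divide by 12 repeatedly:
5757 ÷ 12 = 479 remainder 9
479 ÷ 12 = 39 remainder 11
39 ÷ 12 = 3 remainder 3
3 ÷ 12 = 0 remainder 3
Reading remainders bottom-up:
= 33B9


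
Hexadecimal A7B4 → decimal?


Positional values:
Position 0: 4 × 16^0 = 4 × 1 = 4
Position 1: B × 16^1 = 11 × 16 = 176
Position 2: 7 × 16^2 = 7 × 256 = 1792
Position 3: A × 16^3 = 10 × 4096 = 40960
Sum = 4 + 176 + 1792 + 40960
= 42932


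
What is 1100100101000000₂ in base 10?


Positional values:
Bit 6: 1 × 2^6 = 64
Bit 8: 1 × 2^8 = 256
Bit 11: 1 × 2^11 = 2048
Bit 14: 1 × 2^14 = 16384
Bit 15: 1 × 2^15 = 32768
Sum = 64 + 256 + 2048 + 16384 + 32768
= 51520


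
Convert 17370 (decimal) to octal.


Divide by 8 repeatedly:
17370 ÷ 8 = 2171 remainder 2
2171 ÷ 8 = 271 remainder 3
271 ÷ 8 = 33 remainder 7
33 ÷ 8 = 4 remainder 1
4 ÷ 8 = 0 remainder 4
Reading remainders bottom-up:
= 0o41732


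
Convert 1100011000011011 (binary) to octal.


Group into 3-bit groups: 001100011000011011
  001 = 1
  100 = 4
  011 = 3
  000 = 0
  011 = 3
  011 = 3
= 0o143033


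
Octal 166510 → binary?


Each octal digit → 3 binary bits:
  1 = 001
  6 = 110
  6 = 110
  5 = 101
  1 = 001
  0 = 000
Concatenate: 001 110 110 101 001 000
= 001110110101001000


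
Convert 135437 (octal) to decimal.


Positional values:
Position 0: 7 × 8^0 = 7
Position 1: 3 × 8^1 = 24
Position 2: 4 × 8^2 = 256
Position 3: 5 × 8^3 = 2560
Position 4: 3 × 8^4 = 12288
Position 5: 1 × 8^5 = 32768
Sum = 7 + 24 + 256 + 2560 + 12288 + 32768
= 47903


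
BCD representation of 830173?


Each digit → 4-bit binary:
  8 → 1000
  3 → 0011
  0 → 0000
  1 → 0001
  7 → 0111
  3 → 0011
= 1000 0011 0000 0001 0111 0011


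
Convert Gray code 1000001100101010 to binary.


Gray code: 1000001100101010
MSB stays the same: 1
Each subsequent bit = prev_binary XOR current_gray:
  B[1] = 1 XOR 0 = 1
  B[2] = 1 XOR 0 = 1
  B[3] = 1 XOR 0 = 1
  B[4] = 1 XOR 0 = 1
  B[5] = 1 XOR 0 = 1
  B[6] = 1 XOR 1 = 0
  B[7] = 0 XOR 1 = 1
  B[8] = 1 XOR 0 = 1
  B[9] = 1 XOR 0 = 1
  B[10] = 1 XOR 1 = 0
  B[11] = 0 XOR 0 = 0
  B[12] = 0 XOR 1 = 1
  B[13] = 1 XOR 0 = 1
  B[14] = 1 XOR 1 = 0
  B[15] = 0 XOR 0 = 0
= 1111110111001100 (64972 decimal)


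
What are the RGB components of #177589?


Hex: #177589
R = 17₁₆ = 23
G = 75₁₆ = 117
B = 89₁₆ = 137
= RGB(23, 117, 137)


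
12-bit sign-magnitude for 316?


Sign bit: 0 (positive)
Magnitude: 316 = 00100111100
= 000100111100


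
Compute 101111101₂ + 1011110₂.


Align and add column by column (LSB to MSB, carry propagating):
  0101111101
+ 0001011110
  ----------
  col 0: 1 + 0 + 0 (carry in) = 1 → bit 1, carry out 0
  col 1: 0 + 1 + 0 (carry in) = 1 → bit 1, carry out 0
  col 2: 1 + 1 + 0 (carry in) = 2 → bit 0, carry out 1
  col 3: 1 + 1 + 1 (carry in) = 3 → bit 1, carry out 1
  col 4: 1 + 1 + 1 (carry in) = 3 → bit 1, carry out 1
  col 5: 1 + 0 + 1 (carry in) = 2 → bit 0, carry out 1
  col 6: 1 + 1 + 1 (carry in) = 3 → bit 1, carry out 1
  col 7: 0 + 0 + 1 (carry in) = 1 → bit 1, carry out 0
  col 8: 1 + 0 + 0 (carry in) = 1 → bit 1, carry out 0
  col 9: 0 + 0 + 0 (carry in) = 0 → bit 0, carry out 0
Reading bits MSB→LSB: 0111011011
Strip leading zeros: 111011011
= 111011011


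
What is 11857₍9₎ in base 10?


Positional values (base 9):
  7 × 9^0 = 7 × 1 = 7
  5 × 9^1 = 5 × 9 = 45
  8 × 9^2 = 8 × 81 = 648
  1 × 9^3 = 1 × 729 = 729
  1 × 9^4 = 1 × 6561 = 6561
Sum = 7 + 45 + 648 + 729 + 6561
= 7990


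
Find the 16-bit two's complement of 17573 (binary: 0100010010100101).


Original: 0100010010100101
Step 1 - Invert all bits: 1011101101011010
Step 2 - Add 1: 1011101101011010 + 1
= 1011101101011011 (represents -17573)


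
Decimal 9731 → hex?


Divide by 16 repeatedly:
9731 ÷ 16 = 608 remainder 3 (3)
608 ÷ 16 = 38 remainder 0 (0)
38 ÷ 16 = 2 remainder 6 (6)
2 ÷ 16 = 0 remainder 2 (2)
Reading remainders bottom-up:
= 0x2603


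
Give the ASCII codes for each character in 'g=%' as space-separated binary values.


String: 'g=%'  (3 characters)
Per-character ASCII lookup:
  'g': lowercase starts at 97: 'g' = 97 + 6 = 103 → 1100111
  '=': special character: '=' = 61 → 111101
  '%': special character: '%' = 37 → 100101
= 1100111 111101 100101


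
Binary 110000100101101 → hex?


Group into 4-bit nibbles: 0110000100101101
  0110 = 6
  0001 = 1
  0010 = 2
  1101 = D
= 0x612D


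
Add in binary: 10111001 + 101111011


Align and add column by column (LSB to MSB, carry propagating):
  0010111001
+ 0101111011
  ----------
  col 0: 1 + 1 + 0 (carry in) = 2 → bit 0, carry out 1
  col 1: 0 + 1 + 1 (carry in) = 2 → bit 0, carry out 1
  col 2: 0 + 0 + 1 (carry in) = 1 → bit 1, carry out 0
  col 3: 1 + 1 + 0 (carry in) = 2 → bit 0, carry out 1
  col 4: 1 + 1 + 1 (carry in) = 3 → bit 1, carry out 1
  col 5: 1 + 1 + 1 (carry in) = 3 → bit 1, carry out 1
  col 6: 0 + 1 + 1 (carry in) = 2 → bit 0, carry out 1
  col 7: 1 + 0 + 1 (carry in) = 2 → bit 0, carry out 1
  col 8: 0 + 1 + 1 (carry in) = 2 → bit 0, carry out 1
  col 9: 0 + 0 + 1 (carry in) = 1 → bit 1, carry out 0
Reading bits MSB→LSB: 1000110100
Strip leading zeros: 1000110100
= 1000110100


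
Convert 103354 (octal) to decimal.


Positional values:
Position 0: 4 × 8^0 = 4
Position 1: 5 × 8^1 = 40
Position 2: 3 × 8^2 = 192
Position 3: 3 × 8^3 = 1536
Position 4: 0 × 8^4 = 0
Position 5: 1 × 8^5 = 32768
Sum = 4 + 40 + 192 + 1536 + 0 + 32768
= 34540


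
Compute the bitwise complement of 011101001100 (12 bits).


Original: 011101001100
Invert all bits:
  bit 0: 0 → 1
  bit 1: 1 → 0
  bit 2: 1 → 0
  bit 3: 1 → 0
  bit 4: 0 → 1
  bit 5: 1 → 0
  bit 6: 0 → 1
  bit 7: 0 → 1
  bit 8: 1 → 0
  bit 9: 1 → 0
  bit 10: 0 → 1
  bit 11: 0 → 1
= 100010110011


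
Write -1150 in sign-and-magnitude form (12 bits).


Sign bit: 1 (negative)
Magnitude: 1150 = 10001111110
= 110001111110


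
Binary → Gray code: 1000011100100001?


Binary: 1000011100100001
Gray code: G = B XOR (B >> 1)
B >> 1 = 0100001110010000
1000011100100001 XOR 0100001110010000:
  1 XOR 0 = 1
  0 XOR 1 = 1
  0 XOR 0 = 0
  0 XOR 0 = 0
  0 XOR 0 = 0
  1 XOR 0 = 1
  1 XOR 1 = 0
  1 XOR 1 = 0
  0 XOR 1 = 1
  0 XOR 0 = 0
  1 XOR 0 = 1
  0 XOR 1 = 1
  0 XOR 0 = 0
  0 XOR 0 = 0
  0 XOR 0 = 0
  1 XOR 0 = 1
= 1100010010110001


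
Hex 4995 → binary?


Each hex digit → 4 binary bits:
  4 = 0100
  9 = 1001
  9 = 1001
  5 = 0101
Concatenate: 0100 1001 1001 0101
= 0100100110010101


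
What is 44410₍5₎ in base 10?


Positional values (base 5):
  0 × 5^0 = 0 × 1 = 0
  1 × 5^1 = 1 × 5 = 5
  4 × 5^2 = 4 × 25 = 100
  4 × 5^3 = 4 × 125 = 500
  4 × 5^4 = 4 × 625 = 2500
Sum = 0 + 5 + 100 + 500 + 2500
= 3105


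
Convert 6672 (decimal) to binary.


Divide by 2 repeatedly:
6672 ÷ 2 = 3336 remainder 0
3336 ÷ 2 = 1668 remainder 0
1668 ÷ 2 = 834 remainder 0
834 ÷ 2 = 417 remainder 0
417 ÷ 2 = 208 remainder 1
208 ÷ 2 = 104 remainder 0
104 ÷ 2 = 52 remainder 0
52 ÷ 2 = 26 remainder 0
26 ÷ 2 = 13 remainder 0
13 ÷ 2 = 6 remainder 1
6 ÷ 2 = 3 remainder 0
3 ÷ 2 = 1 remainder 1
1 ÷ 2 = 0 remainder 1
Reading remainders bottom-up:
= 1101000010000


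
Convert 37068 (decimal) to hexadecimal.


Divide by 16 repeatedly:
37068 ÷ 16 = 2316 remainder 12 (C)
2316 ÷ 16 = 144 remainder 12 (C)
144 ÷ 16 = 9 remainder 0 (0)
9 ÷ 16 = 0 remainder 9 (9)
Reading remainders bottom-up:
= 0x90CC


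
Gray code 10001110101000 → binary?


Gray code: 10001110101000
MSB stays the same: 1
Each subsequent bit = prev_binary XOR current_gray:
  B[1] = 1 XOR 0 = 1
  B[2] = 1 XOR 0 = 1
  B[3] = 1 XOR 0 = 1
  B[4] = 1 XOR 1 = 0
  B[5] = 0 XOR 1 = 1
  B[6] = 1 XOR 1 = 0
  B[7] = 0 XOR 0 = 0
  B[8] = 0 XOR 1 = 1
  B[9] = 1 XOR 0 = 1
  B[10] = 1 XOR 1 = 0
  B[11] = 0 XOR 0 = 0
  B[12] = 0 XOR 0 = 0
  B[13] = 0 XOR 0 = 0
= 11110100110000 (15664 decimal)


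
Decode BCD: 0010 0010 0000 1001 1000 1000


Each 4-bit group → digit:
  0010 → 2
  0010 → 2
  0000 → 0
  1001 → 9
  1000 → 8
  1000 → 8
= 220988


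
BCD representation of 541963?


Each digit → 4-bit binary:
  5 → 0101
  4 → 0100
  1 → 0001
  9 → 1001
  6 → 0110
  3 → 0011
= 0101 0100 0001 1001 0110 0011


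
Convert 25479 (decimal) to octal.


Divide by 8 repeatedly:
25479 ÷ 8 = 3184 remainder 7
3184 ÷ 8 = 398 remainder 0
398 ÷ 8 = 49 remainder 6
49 ÷ 8 = 6 remainder 1
6 ÷ 8 = 0 remainder 6
Reading remainders bottom-up:
= 0o61607


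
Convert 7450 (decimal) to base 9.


Divide by 9 repeatedly:
7450 ÷ 9 = 827 remainder 7
827 ÷ 9 = 91 remainder 8
91 ÷ 9 = 10 remainder 1
10 ÷ 9 = 1 remainder 1
1 ÷ 9 = 0 remainder 1
Reading remainders bottom-up:
= 11187


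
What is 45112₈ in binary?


Each octal digit → 3 binary bits:
  4 = 100
  5 = 101
  1 = 001
  1 = 001
  2 = 010
Concatenate: 100 101 001 001 010
= 100101001001010


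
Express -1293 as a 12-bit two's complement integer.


Original: 010100001101
Step 1 - Invert all bits: 101011110010
Step 2 - Add 1: 101011110010 + 1
= 101011110011 (represents -1293)


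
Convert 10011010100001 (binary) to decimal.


Positional values:
Bit 0: 1 × 2^0 = 1
Bit 5: 1 × 2^5 = 32
Bit 7: 1 × 2^7 = 128
Bit 9: 1 × 2^9 = 512
Bit 10: 1 × 2^10 = 1024
Bit 13: 1 × 2^13 = 8192
Sum = 1 + 32 + 128 + 512 + 1024 + 8192
= 9889


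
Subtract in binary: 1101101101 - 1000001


Align and subtract column by column (LSB to MSB, borrowing when needed):
  1101101101
- 0001000001
  ----------
  col 0: (1 - 0 borrow-in) - 1 → 1 - 1 = 0, borrow out 0
  col 1: (0 - 0 borrow-in) - 0 → 0 - 0 = 0, borrow out 0
  col 2: (1 - 0 borrow-in) - 0 → 1 - 0 = 1, borrow out 0
  col 3: (1 - 0 borrow-in) - 0 → 1 - 0 = 1, borrow out 0
  col 4: (0 - 0 borrow-in) - 0 → 0 - 0 = 0, borrow out 0
  col 5: (1 - 0 borrow-in) - 0 → 1 - 0 = 1, borrow out 0
  col 6: (1 - 0 borrow-in) - 1 → 1 - 1 = 0, borrow out 0
  col 7: (0 - 0 borrow-in) - 0 → 0 - 0 = 0, borrow out 0
  col 8: (1 - 0 borrow-in) - 0 → 1 - 0 = 1, borrow out 0
  col 9: (1 - 0 borrow-in) - 0 → 1 - 0 = 1, borrow out 0
Reading bits MSB→LSB: 1100101100
Strip leading zeros: 1100101100
= 1100101100


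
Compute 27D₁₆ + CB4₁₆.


Align and add column by column (LSB to MSB, each column mod 16 with carry):
  027D
+ 0CB4
  ----
  col 0: D(13) + 4(4) + 0 (carry in) = 17 → 1(1), carry out 1
  col 1: 7(7) + B(11) + 1 (carry in) = 19 → 3(3), carry out 1
  col 2: 2(2) + C(12) + 1 (carry in) = 15 → F(15), carry out 0
  col 3: 0(0) + 0(0) + 0 (carry in) = 0 → 0(0), carry out 0
Reading digits MSB→LSB: 0F31
Strip leading zeros: F31
= 0xF31


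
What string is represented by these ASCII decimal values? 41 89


Codes (decimal): 41 89
Per-code ASCII lookup:
  41  (special character) → ')'
  89  (range 65-90: uppercase, 89 - 65 = 24) → 'Y'
= ')Y'


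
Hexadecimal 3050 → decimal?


Positional values:
Position 0: 0 × 16^0 = 0 × 1 = 0
Position 1: 5 × 16^1 = 5 × 16 = 80
Position 2: 0 × 16^2 = 0 × 256 = 0
Position 3: 3 × 16^3 = 3 × 4096 = 12288
Sum = 0 + 80 + 0 + 12288
= 12368


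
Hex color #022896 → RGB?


Hex: #022896
R = 02₁₆ = 2
G = 28₁₆ = 40
B = 96₁₆ = 150
= RGB(2, 40, 150)


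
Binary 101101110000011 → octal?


Group into 3-bit groups: 101101110000011
  101 = 5
  101 = 5
  110 = 6
  000 = 0
  011 = 3
= 0o55603


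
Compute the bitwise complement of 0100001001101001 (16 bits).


Original: 0100001001101001
Invert all bits:
  bit 0: 0 → 1
  bit 1: 1 → 0
  bit 2: 0 → 1
  bit 3: 0 → 1
  bit 4: 0 → 1
  bit 5: 0 → 1
  bit 6: 1 → 0
  bit 7: 0 → 1
  bit 8: 0 → 1
  bit 9: 1 → 0
  bit 10: 1 → 0
  bit 11: 0 → 1
  bit 12: 1 → 0
  bit 13: 0 → 1
  bit 14: 0 → 1
  bit 15: 1 → 0
= 1011110110010110


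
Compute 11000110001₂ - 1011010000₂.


Align and subtract column by column (LSB to MSB, borrowing when needed):
  11000110001
- 01011010000
  -----------
  col 0: (1 - 0 borrow-in) - 0 → 1 - 0 = 1, borrow out 0
  col 1: (0 - 0 borrow-in) - 0 → 0 - 0 = 0, borrow out 0
  col 2: (0 - 0 borrow-in) - 0 → 0 - 0 = 0, borrow out 0
  col 3: (0 - 0 borrow-in) - 0 → 0 - 0 = 0, borrow out 0
  col 4: (1 - 0 borrow-in) - 1 → 1 - 1 = 0, borrow out 0
  col 5: (1 - 0 borrow-in) - 0 → 1 - 0 = 1, borrow out 0
  col 6: (0 - 0 borrow-in) - 1 → borrow from next column: (0+2) - 1 = 1, borrow out 1
  col 7: (0 - 1 borrow-in) - 1 → borrow from next column: (-1+2) - 1 = 0, borrow out 1
  col 8: (0 - 1 borrow-in) - 0 → borrow from next column: (-1+2) - 0 = 1, borrow out 1
  col 9: (1 - 1 borrow-in) - 1 → borrow from next column: (0+2) - 1 = 1, borrow out 1
  col 10: (1 - 1 borrow-in) - 0 → 0 - 0 = 0, borrow out 0
Reading bits MSB→LSB: 01101100001
Strip leading zeros: 1101100001
= 1101100001


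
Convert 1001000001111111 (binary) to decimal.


Positional values:
Bit 0: 1 × 2^0 = 1
Bit 1: 1 × 2^1 = 2
Bit 2: 1 × 2^2 = 4
Bit 3: 1 × 2^3 = 8
Bit 4: 1 × 2^4 = 16
Bit 5: 1 × 2^5 = 32
Bit 6: 1 × 2^6 = 64
Bit 12: 1 × 2^12 = 4096
Bit 15: 1 × 2^15 = 32768
Sum = 1 + 2 + 4 + 8 + 16 + 32 + 64 + 4096 + 32768
= 36991


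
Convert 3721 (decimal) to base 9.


Divide by 9 repeatedly:
3721 ÷ 9 = 413 remainder 4
413 ÷ 9 = 45 remainder 8
45 ÷ 9 = 5 remainder 0
5 ÷ 9 = 0 remainder 5
Reading remainders bottom-up:
= 5084


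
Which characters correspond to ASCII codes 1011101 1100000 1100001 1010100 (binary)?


Codes (binary): 1011101 1100000 1100001 1010100
Per-code ASCII lookup:
  1011101 = 93  (special character) → ']'
  1100000 = 96  (special character) → '`'
  1100001 = 97  (range 97-122: lowercase, 97 - 97 = 0) → 'a'
  1010100 = 84  (range 65-90: uppercase, 84 - 65 = 19) → 'T'
= ']`aT'


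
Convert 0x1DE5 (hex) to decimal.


Positional values:
Position 0: 5 × 16^0 = 5 × 1 = 5
Position 1: E × 16^1 = 14 × 16 = 224
Position 2: D × 16^2 = 13 × 256 = 3328
Position 3: 1 × 16^3 = 1 × 4096 = 4096
Sum = 5 + 224 + 3328 + 4096
= 7653


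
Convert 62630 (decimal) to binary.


Divide by 2 repeatedly:
62630 ÷ 2 = 31315 remainder 0
31315 ÷ 2 = 15657 remainder 1
15657 ÷ 2 = 7828 remainder 1
7828 ÷ 2 = 3914 remainder 0
3914 ÷ 2 = 1957 remainder 0
1957 ÷ 2 = 978 remainder 1
978 ÷ 2 = 489 remainder 0
489 ÷ 2 = 244 remainder 1
244 ÷ 2 = 122 remainder 0
122 ÷ 2 = 61 remainder 0
61 ÷ 2 = 30 remainder 1
30 ÷ 2 = 15 remainder 0
15 ÷ 2 = 7 remainder 1
7 ÷ 2 = 3 remainder 1
3 ÷ 2 = 1 remainder 1
1 ÷ 2 = 0 remainder 1
Reading remainders bottom-up:
= 1111010010100110


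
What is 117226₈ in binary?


Each octal digit → 3 binary bits:
  1 = 001
  1 = 001
  7 = 111
  2 = 010
  2 = 010
  6 = 110
Concatenate: 001 001 111 010 010 110
= 001001111010010110


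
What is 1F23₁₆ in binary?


Each hex digit → 4 binary bits:
  1 = 0001
  F = 1111
  2 = 0010
  3 = 0011
Concatenate: 0001 1111 0010 0011
= 0001111100100011


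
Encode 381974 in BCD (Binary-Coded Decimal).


Each digit → 4-bit binary:
  3 → 0011
  8 → 1000
  1 → 0001
  9 → 1001
  7 → 0111
  4 → 0100
= 0011 1000 0001 1001 0111 0100


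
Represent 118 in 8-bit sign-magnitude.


Sign bit: 0 (positive)
Magnitude: 118 = 1110110
= 01110110


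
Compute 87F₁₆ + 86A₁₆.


Align and add column by column (LSB to MSB, each column mod 16 with carry):
  087F
+ 086A
  ----
  col 0: F(15) + A(10) + 0 (carry in) = 25 → 9(9), carry out 1
  col 1: 7(7) + 6(6) + 1 (carry in) = 14 → E(14), carry out 0
  col 2: 8(8) + 8(8) + 0 (carry in) = 16 → 0(0), carry out 1
  col 3: 0(0) + 0(0) + 1 (carry in) = 1 → 1(1), carry out 0
Reading digits MSB→LSB: 10E9
Strip leading zeros: 10E9
= 0x10E9


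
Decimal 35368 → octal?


Divide by 8 repeatedly:
35368 ÷ 8 = 4421 remainder 0
4421 ÷ 8 = 552 remainder 5
552 ÷ 8 = 69 remainder 0
69 ÷ 8 = 8 remainder 5
8 ÷ 8 = 1 remainder 0
1 ÷ 8 = 0 remainder 1
Reading remainders bottom-up:
= 0o105050


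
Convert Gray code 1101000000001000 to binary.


Gray code: 1101000000001000
MSB stays the same: 1
Each subsequent bit = prev_binary XOR current_gray:
  B[1] = 1 XOR 1 = 0
  B[2] = 0 XOR 0 = 0
  B[3] = 0 XOR 1 = 1
  B[4] = 1 XOR 0 = 1
  B[5] = 1 XOR 0 = 1
  B[6] = 1 XOR 0 = 1
  B[7] = 1 XOR 0 = 1
  B[8] = 1 XOR 0 = 1
  B[9] = 1 XOR 0 = 1
  B[10] = 1 XOR 0 = 1
  B[11] = 1 XOR 0 = 1
  B[12] = 1 XOR 1 = 0
  B[13] = 0 XOR 0 = 0
  B[14] = 0 XOR 0 = 0
  B[15] = 0 XOR 0 = 0
= 1001111111110000 (40944 decimal)


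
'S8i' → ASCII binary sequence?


String: 'S8i'  (3 characters)
Per-character ASCII lookup:
  'S': uppercase starts at 65: 'S' = 65 + 18 = 83 → 1010011
  '8': digits start at 48: '8' = 48 + 8 = 56 → 111000
  'i': lowercase starts at 97: 'i' = 97 + 8 = 105 → 1101001
= 1010011 111000 1101001


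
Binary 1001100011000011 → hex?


Group into 4-bit nibbles: 1001100011000011
  1001 = 9
  1000 = 8
  1100 = C
  0011 = 3
= 0x98C3


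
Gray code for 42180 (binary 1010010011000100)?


Binary: 1010010011000100
Gray code: G = B XOR (B >> 1)
B >> 1 = 0101001001100010
1010010011000100 XOR 0101001001100010:
  1 XOR 0 = 1
  0 XOR 1 = 1
  1 XOR 0 = 1
  0 XOR 1 = 1
  0 XOR 0 = 0
  1 XOR 0 = 1
  0 XOR 1 = 1
  0 XOR 0 = 0
  1 XOR 0 = 1
  1 XOR 1 = 0
  0 XOR 1 = 1
  0 XOR 0 = 0
  0 XOR 0 = 0
  1 XOR 0 = 1
  0 XOR 1 = 1
  0 XOR 0 = 0
= 1111011010100110


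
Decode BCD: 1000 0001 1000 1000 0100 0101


Each 4-bit group → digit:
  1000 → 8
  0001 → 1
  1000 → 8
  1000 → 8
  0100 → 4
  0101 → 5
= 818845


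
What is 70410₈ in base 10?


Positional values:
Position 0: 0 × 8^0 = 0
Position 1: 1 × 8^1 = 8
Position 2: 4 × 8^2 = 256
Position 3: 0 × 8^3 = 0
Position 4: 7 × 8^4 = 28672
Sum = 0 + 8 + 256 + 0 + 28672
= 28936


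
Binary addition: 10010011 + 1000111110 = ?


Align and add column by column (LSB to MSB, carry propagating):
  00010010011
+ 01000111110
  -----------
  col 0: 1 + 0 + 0 (carry in) = 1 → bit 1, carry out 0
  col 1: 1 + 1 + 0 (carry in) = 2 → bit 0, carry out 1
  col 2: 0 + 1 + 1 (carry in) = 2 → bit 0, carry out 1
  col 3: 0 + 1 + 1 (carry in) = 2 → bit 0, carry out 1
  col 4: 1 + 1 + 1 (carry in) = 3 → bit 1, carry out 1
  col 5: 0 + 1 + 1 (carry in) = 2 → bit 0, carry out 1
  col 6: 0 + 0 + 1 (carry in) = 1 → bit 1, carry out 0
  col 7: 1 + 0 + 0 (carry in) = 1 → bit 1, carry out 0
  col 8: 0 + 0 + 0 (carry in) = 0 → bit 0, carry out 0
  col 9: 0 + 1 + 0 (carry in) = 1 → bit 1, carry out 0
  col 10: 0 + 0 + 0 (carry in) = 0 → bit 0, carry out 0
Reading bits MSB→LSB: 01011010001
Strip leading zeros: 1011010001
= 1011010001


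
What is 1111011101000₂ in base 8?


Group into 3-bit groups: 001111011101000
  001 = 1
  111 = 7
  011 = 3
  101 = 5
  000 = 0
= 0o17350


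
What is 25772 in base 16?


Divide by 16 repeatedly:
25772 ÷ 16 = 1610 remainder 12 (C)
1610 ÷ 16 = 100 remainder 10 (A)
100 ÷ 16 = 6 remainder 4 (4)
6 ÷ 16 = 0 remainder 6 (6)
Reading remainders bottom-up:
= 0x64AC


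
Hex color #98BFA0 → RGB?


Hex: #98BFA0
R = 98₁₆ = 152
G = BF₁₆ = 191
B = A0₁₆ = 160
= RGB(152, 191, 160)


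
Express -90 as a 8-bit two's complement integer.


Original: 01011010
Step 1 - Invert all bits: 10100101
Step 2 - Add 1: 10100101 + 1
= 10100110 (represents -90)


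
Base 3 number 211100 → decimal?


Positional values (base 3):
  0 × 3^0 = 0 × 1 = 0
  0 × 3^1 = 0 × 3 = 0
  1 × 3^2 = 1 × 9 = 9
  1 × 3^3 = 1 × 27 = 27
  1 × 3^4 = 1 × 81 = 81
  2 × 3^5 = 2 × 243 = 486
Sum = 0 + 0 + 9 + 27 + 81 + 486
= 603


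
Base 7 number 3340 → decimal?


Positional values (base 7):
  0 × 7^0 = 0 × 1 = 0
  4 × 7^1 = 4 × 7 = 28
  3 × 7^2 = 3 × 49 = 147
  3 × 7^3 = 3 × 343 = 1029
Sum = 0 + 28 + 147 + 1029
= 1204


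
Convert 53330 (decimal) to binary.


Divide by 2 repeatedly:
53330 ÷ 2 = 26665 remainder 0
26665 ÷ 2 = 13332 remainder 1
13332 ÷ 2 = 6666 remainder 0
6666 ÷ 2 = 3333 remainder 0
3333 ÷ 2 = 1666 remainder 1
1666 ÷ 2 = 833 remainder 0
833 ÷ 2 = 416 remainder 1
416 ÷ 2 = 208 remainder 0
208 ÷ 2 = 104 remainder 0
104 ÷ 2 = 52 remainder 0
52 ÷ 2 = 26 remainder 0
26 ÷ 2 = 13 remainder 0
13 ÷ 2 = 6 remainder 1
6 ÷ 2 = 3 remainder 0
3 ÷ 2 = 1 remainder 1
1 ÷ 2 = 0 remainder 1
Reading remainders bottom-up:
= 1101000001010010


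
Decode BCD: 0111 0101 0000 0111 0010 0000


Each 4-bit group → digit:
  0111 → 7
  0101 → 5
  0000 → 0
  0111 → 7
  0010 → 2
  0000 → 0
= 750720


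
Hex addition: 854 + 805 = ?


Align and add column by column (LSB to MSB, each column mod 16 with carry):
  0854
+ 0805
  ----
  col 0: 4(4) + 5(5) + 0 (carry in) = 9 → 9(9), carry out 0
  col 1: 5(5) + 0(0) + 0 (carry in) = 5 → 5(5), carry out 0
  col 2: 8(8) + 8(8) + 0 (carry in) = 16 → 0(0), carry out 1
  col 3: 0(0) + 0(0) + 1 (carry in) = 1 → 1(1), carry out 0
Reading digits MSB→LSB: 1059
Strip leading zeros: 1059
= 0x1059


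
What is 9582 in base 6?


Divide by 6 repeatedly:
9582 ÷ 6 = 1597 remainder 0
1597 ÷ 6 = 266 remainder 1
266 ÷ 6 = 44 remainder 2
44 ÷ 6 = 7 remainder 2
7 ÷ 6 = 1 remainder 1
1 ÷ 6 = 0 remainder 1
Reading remainders bottom-up:
= 112210


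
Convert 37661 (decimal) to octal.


Divide by 8 repeatedly:
37661 ÷ 8 = 4707 remainder 5
4707 ÷ 8 = 588 remainder 3
588 ÷ 8 = 73 remainder 4
73 ÷ 8 = 9 remainder 1
9 ÷ 8 = 1 remainder 1
1 ÷ 8 = 0 remainder 1
Reading remainders bottom-up:
= 0o111435


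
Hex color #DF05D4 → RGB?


Hex: #DF05D4
R = DF₁₆ = 223
G = 05₁₆ = 5
B = D4₁₆ = 212
= RGB(223, 5, 212)


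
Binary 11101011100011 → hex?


Group into 4-bit nibbles: 0011101011100011
  0011 = 3
  1010 = A
  1110 = E
  0011 = 3
= 0x3AE3


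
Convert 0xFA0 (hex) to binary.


Each hex digit → 4 binary bits:
  F = 1111
  A = 1010
  0 = 0000
Concatenate: 1111 1010 0000
= 111110100000


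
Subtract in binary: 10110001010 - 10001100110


Align and subtract column by column (LSB to MSB, borrowing when needed):
  10110001010
- 10001100110
  -----------
  col 0: (0 - 0 borrow-in) - 0 → 0 - 0 = 0, borrow out 0
  col 1: (1 - 0 borrow-in) - 1 → 1 - 1 = 0, borrow out 0
  col 2: (0 - 0 borrow-in) - 1 → borrow from next column: (0+2) - 1 = 1, borrow out 1
  col 3: (1 - 1 borrow-in) - 0 → 0 - 0 = 0, borrow out 0
  col 4: (0 - 0 borrow-in) - 0 → 0 - 0 = 0, borrow out 0
  col 5: (0 - 0 borrow-in) - 1 → borrow from next column: (0+2) - 1 = 1, borrow out 1
  col 6: (0 - 1 borrow-in) - 1 → borrow from next column: (-1+2) - 1 = 0, borrow out 1
  col 7: (1 - 1 borrow-in) - 0 → 0 - 0 = 0, borrow out 0
  col 8: (1 - 0 borrow-in) - 0 → 1 - 0 = 1, borrow out 0
  col 9: (0 - 0 borrow-in) - 0 → 0 - 0 = 0, borrow out 0
  col 10: (1 - 0 borrow-in) - 1 → 1 - 1 = 0, borrow out 0
Reading bits MSB→LSB: 00100100100
Strip leading zeros: 100100100
= 100100100


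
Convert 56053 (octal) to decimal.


Positional values:
Position 0: 3 × 8^0 = 3
Position 1: 5 × 8^1 = 40
Position 2: 0 × 8^2 = 0
Position 3: 6 × 8^3 = 3072
Position 4: 5 × 8^4 = 20480
Sum = 3 + 40 + 0 + 3072 + 20480
= 23595


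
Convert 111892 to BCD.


Each digit → 4-bit binary:
  1 → 0001
  1 → 0001
  1 → 0001
  8 → 1000
  9 → 1001
  2 → 0010
= 0001 0001 0001 1000 1001 0010


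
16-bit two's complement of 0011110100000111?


Original: 0011110100000111
Step 1 - Invert all bits: 1100001011111000
Step 2 - Add 1: 1100001011111000 + 1
= 1100001011111001 (represents -15623)


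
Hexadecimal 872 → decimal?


Positional values:
Position 0: 2 × 16^0 = 2 × 1 = 2
Position 1: 7 × 16^1 = 7 × 16 = 112
Position 2: 8 × 16^2 = 8 × 256 = 2048
Sum = 2 + 112 + 2048
= 2162


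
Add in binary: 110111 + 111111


Align and add column by column (LSB to MSB, carry propagating):
  0110111
+ 0111111
  -------
  col 0: 1 + 1 + 0 (carry in) = 2 → bit 0, carry out 1
  col 1: 1 + 1 + 1 (carry in) = 3 → bit 1, carry out 1
  col 2: 1 + 1 + 1 (carry in) = 3 → bit 1, carry out 1
  col 3: 0 + 1 + 1 (carry in) = 2 → bit 0, carry out 1
  col 4: 1 + 1 + 1 (carry in) = 3 → bit 1, carry out 1
  col 5: 1 + 1 + 1 (carry in) = 3 → bit 1, carry out 1
  col 6: 0 + 0 + 1 (carry in) = 1 → bit 1, carry out 0
Reading bits MSB→LSB: 1110110
Strip leading zeros: 1110110
= 1110110


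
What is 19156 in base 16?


Divide by 16 repeatedly:
19156 ÷ 16 = 1197 remainder 4 (4)
1197 ÷ 16 = 74 remainder 13 (D)
74 ÷ 16 = 4 remainder 10 (A)
4 ÷ 16 = 0 remainder 4 (4)
Reading remainders bottom-up:
= 0x4AD4


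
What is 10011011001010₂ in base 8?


Group into 3-bit groups: 010011011001010
  010 = 2
  011 = 3
  011 = 3
  001 = 1
  010 = 2
= 0o23312


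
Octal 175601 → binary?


Each octal digit → 3 binary bits:
  1 = 001
  7 = 111
  5 = 101
  6 = 110
  0 = 000
  1 = 001
Concatenate: 001 111 101 110 000 001
= 001111101110000001


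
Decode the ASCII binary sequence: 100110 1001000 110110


Codes (binary): 100110 1001000 110110
Per-code ASCII lookup:
  100110 = 38  (special character) → '&'
  1001000 = 72  (range 65-90: uppercase, 72 - 65 = 7) → 'H'
  110110 = 54  (range 48-57: digits, 54 - 48 = 6) → '6'
= '&H6'


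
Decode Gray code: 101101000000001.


Gray code: 101101000000001
MSB stays the same: 1
Each subsequent bit = prev_binary XOR current_gray:
  B[1] = 1 XOR 0 = 1
  B[2] = 1 XOR 1 = 0
  B[3] = 0 XOR 1 = 1
  B[4] = 1 XOR 0 = 1
  B[5] = 1 XOR 1 = 0
  B[6] = 0 XOR 0 = 0
  B[7] = 0 XOR 0 = 0
  B[8] = 0 XOR 0 = 0
  B[9] = 0 XOR 0 = 0
  B[10] = 0 XOR 0 = 0
  B[11] = 0 XOR 0 = 0
  B[12] = 0 XOR 0 = 0
  B[13] = 0 XOR 0 = 0
  B[14] = 0 XOR 1 = 1
= 110110000000001 (27649 decimal)


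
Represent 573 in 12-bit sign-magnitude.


Sign bit: 0 (positive)
Magnitude: 573 = 01000111101
= 001000111101


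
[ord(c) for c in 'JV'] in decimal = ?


String: 'JV'  (2 characters)
Per-character ASCII lookup:
  'J': uppercase starts at 65: 'J' = 65 + 9 = 74
  'V': uppercase starts at 65: 'V' = 65 + 21 = 86
= 74 86


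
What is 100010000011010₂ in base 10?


Positional values:
Bit 1: 1 × 2^1 = 2
Bit 3: 1 × 2^3 = 8
Bit 4: 1 × 2^4 = 16
Bit 10: 1 × 2^10 = 1024
Bit 14: 1 × 2^14 = 16384
Sum = 2 + 8 + 16 + 1024 + 16384
= 17434


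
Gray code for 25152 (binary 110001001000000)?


Binary: 110001001000000
Gray code: G = B XOR (B >> 1)
B >> 1 = 011000100100000
110001001000000 XOR 011000100100000:
  1 XOR 0 = 1
  1 XOR 1 = 0
  0 XOR 1 = 1
  0 XOR 0 = 0
  0 XOR 0 = 0
  1 XOR 0 = 1
  0 XOR 1 = 1
  0 XOR 0 = 0
  1 XOR 0 = 1
  0 XOR 1 = 1
  0 XOR 0 = 0
  0 XOR 0 = 0
  0 XOR 0 = 0
  0 XOR 0 = 0
  0 XOR 0 = 0
= 101001101100000


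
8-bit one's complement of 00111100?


Original: 00111100
Invert all bits:
  bit 0: 0 → 1
  bit 1: 0 → 1
  bit 2: 1 → 0
  bit 3: 1 → 0
  bit 4: 1 → 0
  bit 5: 1 → 0
  bit 6: 0 → 1
  bit 7: 0 → 1
= 11000011


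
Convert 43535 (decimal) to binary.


Divide by 2 repeatedly:
43535 ÷ 2 = 21767 remainder 1
21767 ÷ 2 = 10883 remainder 1
10883 ÷ 2 = 5441 remainder 1
5441 ÷ 2 = 2720 remainder 1
2720 ÷ 2 = 1360 remainder 0
1360 ÷ 2 = 680 remainder 0
680 ÷ 2 = 340 remainder 0
340 ÷ 2 = 170 remainder 0
170 ÷ 2 = 85 remainder 0
85 ÷ 2 = 42 remainder 1
42 ÷ 2 = 21 remainder 0
21 ÷ 2 = 10 remainder 1
10 ÷ 2 = 5 remainder 0
5 ÷ 2 = 2 remainder 1
2 ÷ 2 = 1 remainder 0
1 ÷ 2 = 0 remainder 1
Reading remainders bottom-up:
= 1010101000001111


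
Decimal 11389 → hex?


Divide by 16 repeatedly:
11389 ÷ 16 = 711 remainder 13 (D)
711 ÷ 16 = 44 remainder 7 (7)
44 ÷ 16 = 2 remainder 12 (C)
2 ÷ 16 = 0 remainder 2 (2)
Reading remainders bottom-up:
= 0x2C7D


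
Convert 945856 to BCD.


Each digit → 4-bit binary:
  9 → 1001
  4 → 0100
  5 → 0101
  8 → 1000
  5 → 0101
  6 → 0110
= 1001 0100 0101 1000 0101 0110


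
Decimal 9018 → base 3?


Divide by 3 repeatedly:
9018 ÷ 3 = 3006 remainder 0
3006 ÷ 3 = 1002 remainder 0
1002 ÷ 3 = 334 remainder 0
334 ÷ 3 = 111 remainder 1
111 ÷ 3 = 37 remainder 0
37 ÷ 3 = 12 remainder 1
12 ÷ 3 = 4 remainder 0
4 ÷ 3 = 1 remainder 1
1 ÷ 3 = 0 remainder 1
Reading remainders bottom-up:
= 110101000


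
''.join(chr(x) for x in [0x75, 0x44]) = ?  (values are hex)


Codes (hex): 0x75 0x44
Per-code ASCII lookup:
  0x75 = 117  (range 97-122: lowercase, 117 - 97 = 20) → 'u'
  0x44 = 68  (range 65-90: uppercase, 68 - 65 = 3) → 'D'
= 'uD'


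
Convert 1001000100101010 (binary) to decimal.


Positional values:
Bit 1: 1 × 2^1 = 2
Bit 3: 1 × 2^3 = 8
Bit 5: 1 × 2^5 = 32
Bit 8: 1 × 2^8 = 256
Bit 12: 1 × 2^12 = 4096
Bit 15: 1 × 2^15 = 32768
Sum = 2 + 8 + 32 + 256 + 4096 + 32768
= 37162


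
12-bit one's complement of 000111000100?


Original: 000111000100
Invert all bits:
  bit 0: 0 → 1
  bit 1: 0 → 1
  bit 2: 0 → 1
  bit 3: 1 → 0
  bit 4: 1 → 0
  bit 5: 1 → 0
  bit 6: 0 → 1
  bit 7: 0 → 1
  bit 8: 0 → 1
  bit 9: 1 → 0
  bit 10: 0 → 1
  bit 11: 0 → 1
= 111000111011


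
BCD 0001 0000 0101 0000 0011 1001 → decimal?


Each 4-bit group → digit:
  0001 → 1
  0000 → 0
  0101 → 5
  0000 → 0
  0011 → 3
  1001 → 9
= 105039


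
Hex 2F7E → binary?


Each hex digit → 4 binary bits:
  2 = 0010
  F = 1111
  7 = 0111
  E = 1110
Concatenate: 0010 1111 0111 1110
= 0010111101111110


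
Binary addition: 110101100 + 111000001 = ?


Align and add column by column (LSB to MSB, carry propagating):
  0110101100
+ 0111000001
  ----------
  col 0: 0 + 1 + 0 (carry in) = 1 → bit 1, carry out 0
  col 1: 0 + 0 + 0 (carry in) = 0 → bit 0, carry out 0
  col 2: 1 + 0 + 0 (carry in) = 1 → bit 1, carry out 0
  col 3: 1 + 0 + 0 (carry in) = 1 → bit 1, carry out 0
  col 4: 0 + 0 + 0 (carry in) = 0 → bit 0, carry out 0
  col 5: 1 + 0 + 0 (carry in) = 1 → bit 1, carry out 0
  col 6: 0 + 1 + 0 (carry in) = 1 → bit 1, carry out 0
  col 7: 1 + 1 + 0 (carry in) = 2 → bit 0, carry out 1
  col 8: 1 + 1 + 1 (carry in) = 3 → bit 1, carry out 1
  col 9: 0 + 0 + 1 (carry in) = 1 → bit 1, carry out 0
Reading bits MSB→LSB: 1101101101
Strip leading zeros: 1101101101
= 1101101101


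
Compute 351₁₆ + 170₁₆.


Align and add column by column (LSB to MSB, each column mod 16 with carry):
  0351
+ 0170
  ----
  col 0: 1(1) + 0(0) + 0 (carry in) = 1 → 1(1), carry out 0
  col 1: 5(5) + 7(7) + 0 (carry in) = 12 → C(12), carry out 0
  col 2: 3(3) + 1(1) + 0 (carry in) = 4 → 4(4), carry out 0
  col 3: 0(0) + 0(0) + 0 (carry in) = 0 → 0(0), carry out 0
Reading digits MSB→LSB: 04C1
Strip leading zeros: 4C1
= 0x4C1


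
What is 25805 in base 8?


Divide by 8 repeatedly:
25805 ÷ 8 = 3225 remainder 5
3225 ÷ 8 = 403 remainder 1
403 ÷ 8 = 50 remainder 3
50 ÷ 8 = 6 remainder 2
6 ÷ 8 = 0 remainder 6
Reading remainders bottom-up:
= 0o62315
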